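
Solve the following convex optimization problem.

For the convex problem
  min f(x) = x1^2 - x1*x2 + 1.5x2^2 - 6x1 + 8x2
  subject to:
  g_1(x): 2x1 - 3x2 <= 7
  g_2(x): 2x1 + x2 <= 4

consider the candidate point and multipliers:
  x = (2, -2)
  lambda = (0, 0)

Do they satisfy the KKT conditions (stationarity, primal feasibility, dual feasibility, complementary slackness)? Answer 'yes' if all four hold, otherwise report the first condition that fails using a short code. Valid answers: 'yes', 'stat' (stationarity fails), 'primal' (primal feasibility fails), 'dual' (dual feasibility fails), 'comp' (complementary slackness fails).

Gradient of f: grad f(x) = Q x + c = (0, 0)
Constraint values g_i(x) = a_i^T x - b_i:
  g_1((2, -2)) = 3
  g_2((2, -2)) = -2
Stationarity residual: grad f(x) + sum_i lambda_i a_i = (0, 0)
  -> stationarity OK
Primal feasibility (all g_i <= 0): FAILS
Dual feasibility (all lambda_i >= 0): OK
Complementary slackness (lambda_i * g_i(x) = 0 for all i): OK

Verdict: the first failing condition is primal_feasibility -> primal.

primal


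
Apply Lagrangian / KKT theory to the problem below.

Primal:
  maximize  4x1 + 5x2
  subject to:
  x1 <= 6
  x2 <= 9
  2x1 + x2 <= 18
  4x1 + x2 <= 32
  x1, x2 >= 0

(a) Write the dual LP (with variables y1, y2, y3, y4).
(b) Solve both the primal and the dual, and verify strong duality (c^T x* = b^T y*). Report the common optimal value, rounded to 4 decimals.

The standard primal-dual pair for 'max c^T x s.t. A x <= b, x >= 0' is:
  Dual:  min b^T y  s.t.  A^T y >= c,  y >= 0.

So the dual LP is:
  minimize  6y1 + 9y2 + 18y3 + 32y4
  subject to:
    y1 + 2y3 + 4y4 >= 4
    y2 + y3 + y4 >= 5
    y1, y2, y3, y4 >= 0

Solving the primal: x* = (4.5, 9).
  primal value c^T x* = 63.
Solving the dual: y* = (0, 3, 2, 0).
  dual value b^T y* = 63.
Strong duality: c^T x* = b^T y*. Confirmed.

63


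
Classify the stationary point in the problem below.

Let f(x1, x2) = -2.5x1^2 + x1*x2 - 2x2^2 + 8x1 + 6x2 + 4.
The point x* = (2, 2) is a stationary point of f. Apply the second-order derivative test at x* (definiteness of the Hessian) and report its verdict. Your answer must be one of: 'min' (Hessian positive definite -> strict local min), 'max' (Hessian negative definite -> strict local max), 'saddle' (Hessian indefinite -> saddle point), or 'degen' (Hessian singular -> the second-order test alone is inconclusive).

Compute the Hessian H = grad^2 f:
  H = [[-5, 1], [1, -4]]
Verify stationarity: grad f(x*) = H x* + g = (0, 0).
Eigenvalues of H: -5.618, -3.382.
Both eigenvalues < 0, so H is negative definite -> x* is a strict local max.

max


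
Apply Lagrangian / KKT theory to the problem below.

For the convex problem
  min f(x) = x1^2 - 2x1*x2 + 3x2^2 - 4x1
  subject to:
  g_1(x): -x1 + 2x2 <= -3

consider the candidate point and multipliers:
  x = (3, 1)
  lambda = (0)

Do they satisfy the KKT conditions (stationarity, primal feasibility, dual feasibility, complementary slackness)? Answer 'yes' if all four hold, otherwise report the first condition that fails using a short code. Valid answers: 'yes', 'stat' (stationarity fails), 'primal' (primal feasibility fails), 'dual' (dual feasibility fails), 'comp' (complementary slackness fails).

Gradient of f: grad f(x) = Q x + c = (0, 0)
Constraint values g_i(x) = a_i^T x - b_i:
  g_1((3, 1)) = 2
Stationarity residual: grad f(x) + sum_i lambda_i a_i = (0, 0)
  -> stationarity OK
Primal feasibility (all g_i <= 0): FAILS
Dual feasibility (all lambda_i >= 0): OK
Complementary slackness (lambda_i * g_i(x) = 0 for all i): OK

Verdict: the first failing condition is primal_feasibility -> primal.

primal


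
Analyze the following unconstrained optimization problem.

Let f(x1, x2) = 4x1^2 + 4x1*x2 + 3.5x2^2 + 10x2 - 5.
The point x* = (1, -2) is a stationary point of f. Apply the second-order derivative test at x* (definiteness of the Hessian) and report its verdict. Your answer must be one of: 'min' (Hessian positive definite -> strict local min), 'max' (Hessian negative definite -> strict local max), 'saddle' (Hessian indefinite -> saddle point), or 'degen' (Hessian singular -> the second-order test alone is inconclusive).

Compute the Hessian H = grad^2 f:
  H = [[8, 4], [4, 7]]
Verify stationarity: grad f(x*) = H x* + g = (0, 0).
Eigenvalues of H: 3.4689, 11.5311.
Both eigenvalues > 0, so H is positive definite -> x* is a strict local min.

min


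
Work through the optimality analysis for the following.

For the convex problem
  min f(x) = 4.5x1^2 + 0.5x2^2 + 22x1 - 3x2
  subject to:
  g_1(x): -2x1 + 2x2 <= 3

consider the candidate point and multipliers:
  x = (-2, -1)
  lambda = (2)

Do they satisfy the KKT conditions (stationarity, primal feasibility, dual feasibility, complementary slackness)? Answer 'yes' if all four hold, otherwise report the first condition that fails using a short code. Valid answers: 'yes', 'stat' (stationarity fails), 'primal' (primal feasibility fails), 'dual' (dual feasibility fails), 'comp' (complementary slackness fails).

Gradient of f: grad f(x) = Q x + c = (4, -4)
Constraint values g_i(x) = a_i^T x - b_i:
  g_1((-2, -1)) = -1
Stationarity residual: grad f(x) + sum_i lambda_i a_i = (0, 0)
  -> stationarity OK
Primal feasibility (all g_i <= 0): OK
Dual feasibility (all lambda_i >= 0): OK
Complementary slackness (lambda_i * g_i(x) = 0 for all i): FAILS

Verdict: the first failing condition is complementary_slackness -> comp.

comp


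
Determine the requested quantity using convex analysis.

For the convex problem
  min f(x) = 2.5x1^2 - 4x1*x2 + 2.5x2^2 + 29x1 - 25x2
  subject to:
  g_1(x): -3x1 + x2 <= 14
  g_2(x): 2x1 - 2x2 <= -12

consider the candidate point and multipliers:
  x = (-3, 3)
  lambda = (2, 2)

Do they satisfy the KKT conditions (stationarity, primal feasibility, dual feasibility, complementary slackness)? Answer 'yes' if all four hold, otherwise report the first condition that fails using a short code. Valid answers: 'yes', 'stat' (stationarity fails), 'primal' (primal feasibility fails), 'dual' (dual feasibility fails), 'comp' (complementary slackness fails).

Gradient of f: grad f(x) = Q x + c = (2, 2)
Constraint values g_i(x) = a_i^T x - b_i:
  g_1((-3, 3)) = -2
  g_2((-3, 3)) = 0
Stationarity residual: grad f(x) + sum_i lambda_i a_i = (0, 0)
  -> stationarity OK
Primal feasibility (all g_i <= 0): OK
Dual feasibility (all lambda_i >= 0): OK
Complementary slackness (lambda_i * g_i(x) = 0 for all i): FAILS

Verdict: the first failing condition is complementary_slackness -> comp.

comp


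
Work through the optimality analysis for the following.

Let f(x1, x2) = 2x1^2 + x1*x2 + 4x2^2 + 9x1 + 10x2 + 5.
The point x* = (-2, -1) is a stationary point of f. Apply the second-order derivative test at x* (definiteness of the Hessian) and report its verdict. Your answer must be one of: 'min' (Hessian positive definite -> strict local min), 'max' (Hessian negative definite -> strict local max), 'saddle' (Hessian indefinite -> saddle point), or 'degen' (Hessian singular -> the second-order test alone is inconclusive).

Compute the Hessian H = grad^2 f:
  H = [[4, 1], [1, 8]]
Verify stationarity: grad f(x*) = H x* + g = (0, 0).
Eigenvalues of H: 3.7639, 8.2361.
Both eigenvalues > 0, so H is positive definite -> x* is a strict local min.

min


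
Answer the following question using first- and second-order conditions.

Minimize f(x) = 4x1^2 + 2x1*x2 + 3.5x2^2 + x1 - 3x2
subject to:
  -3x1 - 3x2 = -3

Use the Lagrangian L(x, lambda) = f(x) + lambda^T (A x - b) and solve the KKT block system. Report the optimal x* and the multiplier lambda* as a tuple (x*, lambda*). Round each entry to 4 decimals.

Form the Lagrangian:
  L(x, lambda) = (1/2) x^T Q x + c^T x + lambda^T (A x - b)
Stationarity (grad_x L = 0): Q x + c + A^T lambda = 0.
Primal feasibility: A x = b.

This gives the KKT block system:
  [ Q   A^T ] [ x     ]   [-c ]
  [ A    0  ] [ lambda ] = [ b ]

Solving the linear system:
  x*      = (0.0909, 0.9091)
  lambda* = (1.1818)
  f(x*)   = 0.4545

x* = (0.0909, 0.9091), lambda* = (1.1818)


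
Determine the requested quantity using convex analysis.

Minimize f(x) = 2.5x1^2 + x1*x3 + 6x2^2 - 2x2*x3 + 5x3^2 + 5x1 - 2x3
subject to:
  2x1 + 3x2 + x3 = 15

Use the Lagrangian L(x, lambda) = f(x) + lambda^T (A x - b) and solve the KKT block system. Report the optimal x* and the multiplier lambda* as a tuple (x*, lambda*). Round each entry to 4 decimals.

Form the Lagrangian:
  L(x, lambda) = (1/2) x^T Q x + c^T x + lambda^T (A x - b)
Stationarity (grad_x L = 0): Q x + c + A^T lambda = 0.
Primal feasibility: A x = b.

This gives the KKT block system:
  [ Q   A^T ] [ x     ]   [-c ]
  [ A    0  ] [ lambda ] = [ b ]

Solving the linear system:
  x*      = (2.6758, 2.7261, 1.4701)
  lambda* = (-9.9244)
  f(x*)   = 79.6527

x* = (2.6758, 2.7261, 1.4701), lambda* = (-9.9244)


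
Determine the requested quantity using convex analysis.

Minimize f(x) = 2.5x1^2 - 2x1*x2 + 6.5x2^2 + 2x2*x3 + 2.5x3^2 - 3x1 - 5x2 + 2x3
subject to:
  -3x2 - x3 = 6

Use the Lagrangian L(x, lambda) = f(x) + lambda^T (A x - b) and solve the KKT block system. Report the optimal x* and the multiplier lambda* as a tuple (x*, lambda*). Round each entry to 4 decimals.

Form the Lagrangian:
  L(x, lambda) = (1/2) x^T Q x + c^T x + lambda^T (A x - b)
Stationarity (grad_x L = 0): Q x + c + A^T lambda = 0.
Primal feasibility: A x = b.

This gives the KKT block system:
  [ Q   A^T ] [ x     ]   [-c ]
  [ A    0  ] [ lambda ] = [ b ]

Solving the linear system:
  x*      = (0.0177, -1.4558, -1.6327)
  lambda* = (-9.0752)
  f(x*)   = 29.2058

x* = (0.0177, -1.4558, -1.6327), lambda* = (-9.0752)


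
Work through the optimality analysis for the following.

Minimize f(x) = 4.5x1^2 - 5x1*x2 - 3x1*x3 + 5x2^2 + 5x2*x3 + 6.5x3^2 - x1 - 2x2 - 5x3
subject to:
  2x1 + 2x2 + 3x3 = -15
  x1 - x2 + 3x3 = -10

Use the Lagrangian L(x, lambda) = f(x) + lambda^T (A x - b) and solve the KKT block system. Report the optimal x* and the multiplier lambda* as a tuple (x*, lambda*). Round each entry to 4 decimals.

Form the Lagrangian:
  L(x, lambda) = (1/2) x^T Q x + c^T x + lambda^T (A x - b)
Stationarity (grad_x L = 0): Q x + c + A^T lambda = 0.
Primal feasibility: A x = b.

This gives the KKT block system:
  [ Q   A^T ] [ x     ]   [-c ]
  [ A    0  ] [ lambda ] = [ b ]

Solving the linear system:
  x*      = (-2.981, -0.673, -2.564)
  lambda* = (5.8543, 5.0637)
  f(x*)   = 77.7988

x* = (-2.981, -0.673, -2.564), lambda* = (5.8543, 5.0637)


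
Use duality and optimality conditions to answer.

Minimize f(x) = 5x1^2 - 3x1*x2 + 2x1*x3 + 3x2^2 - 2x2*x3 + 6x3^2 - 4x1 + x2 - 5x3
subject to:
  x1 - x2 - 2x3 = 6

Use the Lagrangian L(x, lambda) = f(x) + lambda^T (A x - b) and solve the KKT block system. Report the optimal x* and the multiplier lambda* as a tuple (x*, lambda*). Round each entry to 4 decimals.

Form the Lagrangian:
  L(x, lambda) = (1/2) x^T Q x + c^T x + lambda^T (A x - b)
Stationarity (grad_x L = 0): Q x + c + A^T lambda = 0.
Primal feasibility: A x = b.

This gives the KKT block system:
  [ Q   A^T ] [ x     ]   [-c ]
  [ A    0  ] [ lambda ] = [ b ]

Solving the linear system:
  x*      = (1.1436, -1.6683, -1.5941)
  lambda* = (-9.2525)
  f(x*)   = 28.6213

x* = (1.1436, -1.6683, -1.5941), lambda* = (-9.2525)


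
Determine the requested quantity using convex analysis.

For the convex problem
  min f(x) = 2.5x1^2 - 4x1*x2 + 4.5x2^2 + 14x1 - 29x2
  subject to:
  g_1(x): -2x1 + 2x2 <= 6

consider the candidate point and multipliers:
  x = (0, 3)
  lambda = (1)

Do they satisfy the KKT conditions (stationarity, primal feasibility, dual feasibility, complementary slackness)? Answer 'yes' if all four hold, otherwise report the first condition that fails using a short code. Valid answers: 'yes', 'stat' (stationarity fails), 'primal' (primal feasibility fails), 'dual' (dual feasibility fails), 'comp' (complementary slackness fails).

Gradient of f: grad f(x) = Q x + c = (2, -2)
Constraint values g_i(x) = a_i^T x - b_i:
  g_1((0, 3)) = 0
Stationarity residual: grad f(x) + sum_i lambda_i a_i = (0, 0)
  -> stationarity OK
Primal feasibility (all g_i <= 0): OK
Dual feasibility (all lambda_i >= 0): OK
Complementary slackness (lambda_i * g_i(x) = 0 for all i): OK

Verdict: yes, KKT holds.

yes


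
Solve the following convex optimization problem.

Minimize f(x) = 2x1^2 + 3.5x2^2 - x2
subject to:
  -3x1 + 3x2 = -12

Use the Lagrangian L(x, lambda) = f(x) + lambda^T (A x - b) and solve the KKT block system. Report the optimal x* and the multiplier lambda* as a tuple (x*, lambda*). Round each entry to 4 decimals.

Form the Lagrangian:
  L(x, lambda) = (1/2) x^T Q x + c^T x + lambda^T (A x - b)
Stationarity (grad_x L = 0): Q x + c + A^T lambda = 0.
Primal feasibility: A x = b.

This gives the KKT block system:
  [ Q   A^T ] [ x     ]   [-c ]
  [ A    0  ] [ lambda ] = [ b ]

Solving the linear system:
  x*      = (2.6364, -1.3636)
  lambda* = (3.5152)
  f(x*)   = 21.7727

x* = (2.6364, -1.3636), lambda* = (3.5152)


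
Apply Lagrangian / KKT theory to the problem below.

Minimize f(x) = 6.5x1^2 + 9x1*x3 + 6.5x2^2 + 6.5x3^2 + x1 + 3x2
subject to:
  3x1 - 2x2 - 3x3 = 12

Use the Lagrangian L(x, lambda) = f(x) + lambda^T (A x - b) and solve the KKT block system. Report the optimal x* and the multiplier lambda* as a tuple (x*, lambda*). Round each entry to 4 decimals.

Form the Lagrangian:
  L(x, lambda) = (1/2) x^T Q x + c^T x + lambda^T (A x - b)
Stationarity (grad_x L = 0): Q x + c + A^T lambda = 0.
Primal feasibility: A x = b.

This gives the KKT block system:
  [ Q   A^T ] [ x     ]   [-c ]
  [ A    0  ] [ lambda ] = [ b ]

Solving the linear system:
  x*      = (1.7693, -0.624, -1.8147)
  lambda* = (-2.556)
  f(x*)   = 15.2846

x* = (1.7693, -0.624, -1.8147), lambda* = (-2.556)


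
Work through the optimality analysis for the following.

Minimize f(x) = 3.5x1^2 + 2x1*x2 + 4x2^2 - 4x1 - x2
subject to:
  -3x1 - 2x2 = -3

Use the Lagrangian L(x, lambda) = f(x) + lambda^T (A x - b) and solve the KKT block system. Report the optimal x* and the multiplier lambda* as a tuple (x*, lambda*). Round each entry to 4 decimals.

Form the Lagrangian:
  L(x, lambda) = (1/2) x^T Q x + c^T x + lambda^T (A x - b)
Stationarity (grad_x L = 0): Q x + c + A^T lambda = 0.
Primal feasibility: A x = b.

This gives the KKT block system:
  [ Q   A^T ] [ x     ]   [-c ]
  [ A    0  ] [ lambda ] = [ b ]

Solving the linear system:
  x*      = (0.9211, 0.1184)
  lambda* = (0.8947)
  f(x*)   = -0.5592

x* = (0.9211, 0.1184), lambda* = (0.8947)


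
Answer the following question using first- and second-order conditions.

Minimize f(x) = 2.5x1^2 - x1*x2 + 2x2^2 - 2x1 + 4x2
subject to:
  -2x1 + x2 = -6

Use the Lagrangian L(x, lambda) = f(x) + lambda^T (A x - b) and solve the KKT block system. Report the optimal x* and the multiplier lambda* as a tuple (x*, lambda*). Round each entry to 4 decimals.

Form the Lagrangian:
  L(x, lambda) = (1/2) x^T Q x + c^T x + lambda^T (A x - b)
Stationarity (grad_x L = 0): Q x + c + A^T lambda = 0.
Primal feasibility: A x = b.

This gives the KKT block system:
  [ Q   A^T ] [ x     ]   [-c ]
  [ A    0  ] [ lambda ] = [ b ]

Solving the linear system:
  x*      = (2.1176, -1.7647)
  lambda* = (5.1765)
  f(x*)   = 9.8824

x* = (2.1176, -1.7647), lambda* = (5.1765)


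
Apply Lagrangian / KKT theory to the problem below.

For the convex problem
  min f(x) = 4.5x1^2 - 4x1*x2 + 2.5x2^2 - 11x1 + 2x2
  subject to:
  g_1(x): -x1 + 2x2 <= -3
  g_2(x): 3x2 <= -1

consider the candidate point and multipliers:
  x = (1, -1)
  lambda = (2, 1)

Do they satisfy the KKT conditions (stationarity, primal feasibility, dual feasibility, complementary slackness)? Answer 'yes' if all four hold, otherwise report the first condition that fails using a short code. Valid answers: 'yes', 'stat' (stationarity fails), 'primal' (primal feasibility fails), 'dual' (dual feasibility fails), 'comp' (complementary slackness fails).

Gradient of f: grad f(x) = Q x + c = (2, -7)
Constraint values g_i(x) = a_i^T x - b_i:
  g_1((1, -1)) = 0
  g_2((1, -1)) = -2
Stationarity residual: grad f(x) + sum_i lambda_i a_i = (0, 0)
  -> stationarity OK
Primal feasibility (all g_i <= 0): OK
Dual feasibility (all lambda_i >= 0): OK
Complementary slackness (lambda_i * g_i(x) = 0 for all i): FAILS

Verdict: the first failing condition is complementary_slackness -> comp.

comp


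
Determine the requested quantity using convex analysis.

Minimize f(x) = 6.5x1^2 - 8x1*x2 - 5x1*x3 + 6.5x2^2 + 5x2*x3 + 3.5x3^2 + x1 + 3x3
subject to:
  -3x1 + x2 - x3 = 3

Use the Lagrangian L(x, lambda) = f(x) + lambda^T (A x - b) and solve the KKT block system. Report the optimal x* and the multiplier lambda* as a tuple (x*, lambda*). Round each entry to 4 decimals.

Form the Lagrangian:
  L(x, lambda) = (1/2) x^T Q x + c^T x + lambda^T (A x - b)
Stationarity (grad_x L = 0): Q x + c + A^T lambda = 0.
Primal feasibility: A x = b.

This gives the KKT block system:
  [ Q   A^T ] [ x     ]   [-c ]
  [ A    0  ] [ lambda ] = [ b ]

Solving the linear system:
  x*      = (-0.62, 0.0873, -1.0526)
  lambda* = (-0.8318)
  f(x*)   = -0.6412

x* = (-0.62, 0.0873, -1.0526), lambda* = (-0.8318)


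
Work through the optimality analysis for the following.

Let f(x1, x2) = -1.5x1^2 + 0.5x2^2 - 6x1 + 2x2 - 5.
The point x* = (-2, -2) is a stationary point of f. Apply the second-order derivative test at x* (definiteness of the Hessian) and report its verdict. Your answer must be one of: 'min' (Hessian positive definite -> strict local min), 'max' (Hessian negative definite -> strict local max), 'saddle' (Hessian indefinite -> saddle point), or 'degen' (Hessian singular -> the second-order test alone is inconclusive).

Compute the Hessian H = grad^2 f:
  H = [[-3, 0], [0, 1]]
Verify stationarity: grad f(x*) = H x* + g = (0, 0).
Eigenvalues of H: -3, 1.
Eigenvalues have mixed signs, so H is indefinite -> x* is a saddle point.

saddle


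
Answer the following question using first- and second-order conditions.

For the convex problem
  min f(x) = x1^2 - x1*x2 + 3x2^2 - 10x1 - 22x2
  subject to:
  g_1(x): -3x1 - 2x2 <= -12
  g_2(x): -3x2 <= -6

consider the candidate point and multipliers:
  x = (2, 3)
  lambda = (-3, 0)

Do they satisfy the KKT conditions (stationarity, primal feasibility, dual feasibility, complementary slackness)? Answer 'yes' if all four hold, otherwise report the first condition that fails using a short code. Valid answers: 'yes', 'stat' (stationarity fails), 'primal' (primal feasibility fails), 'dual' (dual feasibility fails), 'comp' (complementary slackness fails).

Gradient of f: grad f(x) = Q x + c = (-9, -6)
Constraint values g_i(x) = a_i^T x - b_i:
  g_1((2, 3)) = 0
  g_2((2, 3)) = -3
Stationarity residual: grad f(x) + sum_i lambda_i a_i = (0, 0)
  -> stationarity OK
Primal feasibility (all g_i <= 0): OK
Dual feasibility (all lambda_i >= 0): FAILS
Complementary slackness (lambda_i * g_i(x) = 0 for all i): OK

Verdict: the first failing condition is dual_feasibility -> dual.

dual


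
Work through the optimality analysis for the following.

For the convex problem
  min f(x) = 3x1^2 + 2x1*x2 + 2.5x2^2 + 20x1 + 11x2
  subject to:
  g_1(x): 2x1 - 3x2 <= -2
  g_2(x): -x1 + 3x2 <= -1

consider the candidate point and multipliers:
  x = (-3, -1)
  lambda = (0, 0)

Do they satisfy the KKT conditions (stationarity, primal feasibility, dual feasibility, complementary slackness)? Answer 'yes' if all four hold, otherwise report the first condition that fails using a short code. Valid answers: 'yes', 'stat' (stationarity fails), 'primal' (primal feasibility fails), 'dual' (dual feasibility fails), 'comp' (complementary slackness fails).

Gradient of f: grad f(x) = Q x + c = (0, 0)
Constraint values g_i(x) = a_i^T x - b_i:
  g_1((-3, -1)) = -1
  g_2((-3, -1)) = 1
Stationarity residual: grad f(x) + sum_i lambda_i a_i = (0, 0)
  -> stationarity OK
Primal feasibility (all g_i <= 0): FAILS
Dual feasibility (all lambda_i >= 0): OK
Complementary slackness (lambda_i * g_i(x) = 0 for all i): OK

Verdict: the first failing condition is primal_feasibility -> primal.

primal


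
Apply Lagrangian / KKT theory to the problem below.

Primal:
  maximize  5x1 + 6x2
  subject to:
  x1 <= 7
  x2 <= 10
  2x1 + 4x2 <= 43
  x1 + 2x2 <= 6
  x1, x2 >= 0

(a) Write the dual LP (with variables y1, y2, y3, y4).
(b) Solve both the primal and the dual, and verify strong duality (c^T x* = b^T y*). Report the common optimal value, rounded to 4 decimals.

The standard primal-dual pair for 'max c^T x s.t. A x <= b, x >= 0' is:
  Dual:  min b^T y  s.t.  A^T y >= c,  y >= 0.

So the dual LP is:
  minimize  7y1 + 10y2 + 43y3 + 6y4
  subject to:
    y1 + 2y3 + y4 >= 5
    y2 + 4y3 + 2y4 >= 6
    y1, y2, y3, y4 >= 0

Solving the primal: x* = (6, 0).
  primal value c^T x* = 30.
Solving the dual: y* = (0, 0, 0, 5).
  dual value b^T y* = 30.
Strong duality: c^T x* = b^T y*. Confirmed.

30


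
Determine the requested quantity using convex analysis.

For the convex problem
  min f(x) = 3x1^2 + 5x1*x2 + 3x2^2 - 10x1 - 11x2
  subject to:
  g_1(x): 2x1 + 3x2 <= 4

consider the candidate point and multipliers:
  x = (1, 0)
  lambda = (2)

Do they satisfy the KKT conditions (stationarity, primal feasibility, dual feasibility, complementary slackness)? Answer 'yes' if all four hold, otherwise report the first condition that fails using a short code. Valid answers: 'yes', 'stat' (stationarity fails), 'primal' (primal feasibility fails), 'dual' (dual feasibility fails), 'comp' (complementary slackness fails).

Gradient of f: grad f(x) = Q x + c = (-4, -6)
Constraint values g_i(x) = a_i^T x - b_i:
  g_1((1, 0)) = -2
Stationarity residual: grad f(x) + sum_i lambda_i a_i = (0, 0)
  -> stationarity OK
Primal feasibility (all g_i <= 0): OK
Dual feasibility (all lambda_i >= 0): OK
Complementary slackness (lambda_i * g_i(x) = 0 for all i): FAILS

Verdict: the first failing condition is complementary_slackness -> comp.

comp


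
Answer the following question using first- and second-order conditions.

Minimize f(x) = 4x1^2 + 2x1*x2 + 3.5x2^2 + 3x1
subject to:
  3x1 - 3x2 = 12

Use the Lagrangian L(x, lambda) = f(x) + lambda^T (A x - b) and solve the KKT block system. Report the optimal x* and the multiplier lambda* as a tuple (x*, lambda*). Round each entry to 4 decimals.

Form the Lagrangian:
  L(x, lambda) = (1/2) x^T Q x + c^T x + lambda^T (A x - b)
Stationarity (grad_x L = 0): Q x + c + A^T lambda = 0.
Primal feasibility: A x = b.

This gives the KKT block system:
  [ Q   A^T ] [ x     ]   [-c ]
  [ A    0  ] [ lambda ] = [ b ]

Solving the linear system:
  x*      = (1.7368, -2.2632)
  lambda* = (-4.1228)
  f(x*)   = 27.3421

x* = (1.7368, -2.2632), lambda* = (-4.1228)


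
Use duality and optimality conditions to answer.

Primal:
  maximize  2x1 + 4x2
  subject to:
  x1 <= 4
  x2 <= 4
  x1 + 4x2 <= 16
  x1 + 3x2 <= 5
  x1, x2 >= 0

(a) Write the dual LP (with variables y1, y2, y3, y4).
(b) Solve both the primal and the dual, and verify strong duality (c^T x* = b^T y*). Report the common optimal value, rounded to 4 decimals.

The standard primal-dual pair for 'max c^T x s.t. A x <= b, x >= 0' is:
  Dual:  min b^T y  s.t.  A^T y >= c,  y >= 0.

So the dual LP is:
  minimize  4y1 + 4y2 + 16y3 + 5y4
  subject to:
    y1 + y3 + y4 >= 2
    y2 + 4y3 + 3y4 >= 4
    y1, y2, y3, y4 >= 0

Solving the primal: x* = (4, 0.3333).
  primal value c^T x* = 9.3333.
Solving the dual: y* = (0.6667, 0, 0, 1.3333).
  dual value b^T y* = 9.3333.
Strong duality: c^T x* = b^T y*. Confirmed.

9.3333


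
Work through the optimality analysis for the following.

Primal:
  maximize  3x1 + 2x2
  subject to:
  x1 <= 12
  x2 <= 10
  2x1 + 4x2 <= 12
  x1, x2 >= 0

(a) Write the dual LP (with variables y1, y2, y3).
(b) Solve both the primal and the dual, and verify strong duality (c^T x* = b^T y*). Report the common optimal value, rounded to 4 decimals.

The standard primal-dual pair for 'max c^T x s.t. A x <= b, x >= 0' is:
  Dual:  min b^T y  s.t.  A^T y >= c,  y >= 0.

So the dual LP is:
  minimize  12y1 + 10y2 + 12y3
  subject to:
    y1 + 2y3 >= 3
    y2 + 4y3 >= 2
    y1, y2, y3 >= 0

Solving the primal: x* = (6, 0).
  primal value c^T x* = 18.
Solving the dual: y* = (0, 0, 1.5).
  dual value b^T y* = 18.
Strong duality: c^T x* = b^T y*. Confirmed.

18


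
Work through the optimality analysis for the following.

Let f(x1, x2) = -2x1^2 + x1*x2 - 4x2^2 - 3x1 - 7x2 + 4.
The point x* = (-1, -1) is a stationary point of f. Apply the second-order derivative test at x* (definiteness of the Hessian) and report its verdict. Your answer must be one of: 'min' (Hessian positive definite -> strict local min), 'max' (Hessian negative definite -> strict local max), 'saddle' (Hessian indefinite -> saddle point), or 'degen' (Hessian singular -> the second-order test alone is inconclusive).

Compute the Hessian H = grad^2 f:
  H = [[-4, 1], [1, -8]]
Verify stationarity: grad f(x*) = H x* + g = (0, 0).
Eigenvalues of H: -8.2361, -3.7639.
Both eigenvalues < 0, so H is negative definite -> x* is a strict local max.

max


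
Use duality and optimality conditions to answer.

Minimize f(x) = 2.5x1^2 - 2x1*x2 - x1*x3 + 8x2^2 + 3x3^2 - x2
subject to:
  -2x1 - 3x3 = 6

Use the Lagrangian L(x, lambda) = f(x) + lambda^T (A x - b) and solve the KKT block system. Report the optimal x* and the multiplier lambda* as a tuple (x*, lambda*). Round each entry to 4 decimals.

Form the Lagrangian:
  L(x, lambda) = (1/2) x^T Q x + c^T x + lambda^T (A x - b)
Stationarity (grad_x L = 0): Q x + c + A^T lambda = 0.
Primal feasibility: A x = b.

This gives the KKT block system:
  [ Q   A^T ] [ x     ]   [-c ]
  [ A    0  ] [ lambda ] = [ b ]

Solving the linear system:
  x*      = (-1.1286, -0.0786, -1.2476)
  lambda* = (-2.119)
  f(x*)   = 6.3964

x* = (-1.1286, -0.0786, -1.2476), lambda* = (-2.119)


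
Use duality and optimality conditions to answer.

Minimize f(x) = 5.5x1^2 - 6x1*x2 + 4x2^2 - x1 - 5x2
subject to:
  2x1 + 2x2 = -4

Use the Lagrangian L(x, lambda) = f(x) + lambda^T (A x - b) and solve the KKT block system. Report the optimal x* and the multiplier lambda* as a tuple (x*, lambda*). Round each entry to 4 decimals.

Form the Lagrangian:
  L(x, lambda) = (1/2) x^T Q x + c^T x + lambda^T (A x - b)
Stationarity (grad_x L = 0): Q x + c + A^T lambda = 0.
Primal feasibility: A x = b.

This gives the KKT block system:
  [ Q   A^T ] [ x     ]   [-c ]
  [ A    0  ] [ lambda ] = [ b ]

Solving the linear system:
  x*      = (-1.0323, -0.9677)
  lambda* = (3.2742)
  f(x*)   = 9.4839

x* = (-1.0323, -0.9677), lambda* = (3.2742)


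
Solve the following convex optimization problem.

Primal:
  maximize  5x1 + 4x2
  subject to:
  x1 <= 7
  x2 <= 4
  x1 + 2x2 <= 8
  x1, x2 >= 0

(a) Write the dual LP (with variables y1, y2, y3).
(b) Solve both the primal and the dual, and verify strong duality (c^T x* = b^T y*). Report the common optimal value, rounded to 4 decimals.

The standard primal-dual pair for 'max c^T x s.t. A x <= b, x >= 0' is:
  Dual:  min b^T y  s.t.  A^T y >= c,  y >= 0.

So the dual LP is:
  minimize  7y1 + 4y2 + 8y3
  subject to:
    y1 + y3 >= 5
    y2 + 2y3 >= 4
    y1, y2, y3 >= 0

Solving the primal: x* = (7, 0.5).
  primal value c^T x* = 37.
Solving the dual: y* = (3, 0, 2).
  dual value b^T y* = 37.
Strong duality: c^T x* = b^T y*. Confirmed.

37


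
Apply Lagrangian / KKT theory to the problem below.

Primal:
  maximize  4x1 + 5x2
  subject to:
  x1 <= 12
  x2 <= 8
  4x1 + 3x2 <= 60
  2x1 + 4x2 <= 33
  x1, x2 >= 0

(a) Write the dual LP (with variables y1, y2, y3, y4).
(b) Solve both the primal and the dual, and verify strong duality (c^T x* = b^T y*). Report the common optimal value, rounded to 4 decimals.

The standard primal-dual pair for 'max c^T x s.t. A x <= b, x >= 0' is:
  Dual:  min b^T y  s.t.  A^T y >= c,  y >= 0.

So the dual LP is:
  minimize  12y1 + 8y2 + 60y3 + 33y4
  subject to:
    y1 + 4y3 + 2y4 >= 4
    y2 + 3y3 + 4y4 >= 5
    y1, y2, y3, y4 >= 0

Solving the primal: x* = (12, 2.25).
  primal value c^T x* = 59.25.
Solving the dual: y* = (1.5, 0, 0, 1.25).
  dual value b^T y* = 59.25.
Strong duality: c^T x* = b^T y*. Confirmed.

59.25


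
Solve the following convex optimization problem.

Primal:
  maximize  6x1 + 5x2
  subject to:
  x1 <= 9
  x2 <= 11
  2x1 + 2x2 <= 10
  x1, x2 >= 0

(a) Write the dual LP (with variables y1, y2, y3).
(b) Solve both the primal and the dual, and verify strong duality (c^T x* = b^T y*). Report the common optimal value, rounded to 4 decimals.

The standard primal-dual pair for 'max c^T x s.t. A x <= b, x >= 0' is:
  Dual:  min b^T y  s.t.  A^T y >= c,  y >= 0.

So the dual LP is:
  minimize  9y1 + 11y2 + 10y3
  subject to:
    y1 + 2y3 >= 6
    y2 + 2y3 >= 5
    y1, y2, y3 >= 0

Solving the primal: x* = (5, 0).
  primal value c^T x* = 30.
Solving the dual: y* = (0, 0, 3).
  dual value b^T y* = 30.
Strong duality: c^T x* = b^T y*. Confirmed.

30


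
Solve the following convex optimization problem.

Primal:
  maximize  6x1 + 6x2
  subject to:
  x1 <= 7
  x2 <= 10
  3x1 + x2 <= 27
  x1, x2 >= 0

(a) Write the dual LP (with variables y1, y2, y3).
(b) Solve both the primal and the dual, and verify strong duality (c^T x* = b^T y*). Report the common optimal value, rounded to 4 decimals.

The standard primal-dual pair for 'max c^T x s.t. A x <= b, x >= 0' is:
  Dual:  min b^T y  s.t.  A^T y >= c,  y >= 0.

So the dual LP is:
  minimize  7y1 + 10y2 + 27y3
  subject to:
    y1 + 3y3 >= 6
    y2 + y3 >= 6
    y1, y2, y3 >= 0

Solving the primal: x* = (5.6667, 10).
  primal value c^T x* = 94.
Solving the dual: y* = (0, 4, 2).
  dual value b^T y* = 94.
Strong duality: c^T x* = b^T y*. Confirmed.

94


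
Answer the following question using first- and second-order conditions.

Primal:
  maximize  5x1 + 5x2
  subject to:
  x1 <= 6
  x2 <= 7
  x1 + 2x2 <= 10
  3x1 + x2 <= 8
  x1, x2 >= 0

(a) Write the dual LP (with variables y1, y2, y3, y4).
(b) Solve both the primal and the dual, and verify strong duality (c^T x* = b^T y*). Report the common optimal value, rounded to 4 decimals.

The standard primal-dual pair for 'max c^T x s.t. A x <= b, x >= 0' is:
  Dual:  min b^T y  s.t.  A^T y >= c,  y >= 0.

So the dual LP is:
  minimize  6y1 + 7y2 + 10y3 + 8y4
  subject to:
    y1 + y3 + 3y4 >= 5
    y2 + 2y3 + y4 >= 5
    y1, y2, y3, y4 >= 0

Solving the primal: x* = (1.2, 4.4).
  primal value c^T x* = 28.
Solving the dual: y* = (0, 0, 2, 1).
  dual value b^T y* = 28.
Strong duality: c^T x* = b^T y*. Confirmed.

28


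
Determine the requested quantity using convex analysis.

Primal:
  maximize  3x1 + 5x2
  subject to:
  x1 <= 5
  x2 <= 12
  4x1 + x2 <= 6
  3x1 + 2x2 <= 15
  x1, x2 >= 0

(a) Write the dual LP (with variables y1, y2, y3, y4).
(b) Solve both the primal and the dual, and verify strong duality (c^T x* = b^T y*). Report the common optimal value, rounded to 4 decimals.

The standard primal-dual pair for 'max c^T x s.t. A x <= b, x >= 0' is:
  Dual:  min b^T y  s.t.  A^T y >= c,  y >= 0.

So the dual LP is:
  minimize  5y1 + 12y2 + 6y3 + 15y4
  subject to:
    y1 + 4y3 + 3y4 >= 3
    y2 + y3 + 2y4 >= 5
    y1, y2, y3, y4 >= 0

Solving the primal: x* = (0, 6).
  primal value c^T x* = 30.
Solving the dual: y* = (0, 0, 5, 0).
  dual value b^T y* = 30.
Strong duality: c^T x* = b^T y*. Confirmed.

30


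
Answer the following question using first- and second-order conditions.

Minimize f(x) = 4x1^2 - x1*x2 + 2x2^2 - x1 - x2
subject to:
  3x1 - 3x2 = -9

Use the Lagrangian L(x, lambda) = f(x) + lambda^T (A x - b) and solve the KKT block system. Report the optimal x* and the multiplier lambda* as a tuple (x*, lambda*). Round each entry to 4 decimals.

Form the Lagrangian:
  L(x, lambda) = (1/2) x^T Q x + c^T x + lambda^T (A x - b)
Stationarity (grad_x L = 0): Q x + c + A^T lambda = 0.
Primal feasibility: A x = b.

This gives the KKT block system:
  [ Q   A^T ] [ x     ]   [-c ]
  [ A    0  ] [ lambda ] = [ b ]

Solving the linear system:
  x*      = (-0.7, 2.3)
  lambda* = (2.9667)
  f(x*)   = 12.55

x* = (-0.7, 2.3), lambda* = (2.9667)


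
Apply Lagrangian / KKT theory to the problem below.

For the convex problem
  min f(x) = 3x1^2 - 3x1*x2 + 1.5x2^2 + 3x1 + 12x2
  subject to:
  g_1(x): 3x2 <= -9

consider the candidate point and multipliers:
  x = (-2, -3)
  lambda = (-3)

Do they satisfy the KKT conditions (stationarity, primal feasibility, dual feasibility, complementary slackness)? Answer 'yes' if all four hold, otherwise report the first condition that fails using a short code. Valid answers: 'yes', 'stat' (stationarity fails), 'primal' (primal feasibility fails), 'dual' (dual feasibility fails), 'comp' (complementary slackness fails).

Gradient of f: grad f(x) = Q x + c = (0, 9)
Constraint values g_i(x) = a_i^T x - b_i:
  g_1((-2, -3)) = 0
Stationarity residual: grad f(x) + sum_i lambda_i a_i = (0, 0)
  -> stationarity OK
Primal feasibility (all g_i <= 0): OK
Dual feasibility (all lambda_i >= 0): FAILS
Complementary slackness (lambda_i * g_i(x) = 0 for all i): OK

Verdict: the first failing condition is dual_feasibility -> dual.

dual


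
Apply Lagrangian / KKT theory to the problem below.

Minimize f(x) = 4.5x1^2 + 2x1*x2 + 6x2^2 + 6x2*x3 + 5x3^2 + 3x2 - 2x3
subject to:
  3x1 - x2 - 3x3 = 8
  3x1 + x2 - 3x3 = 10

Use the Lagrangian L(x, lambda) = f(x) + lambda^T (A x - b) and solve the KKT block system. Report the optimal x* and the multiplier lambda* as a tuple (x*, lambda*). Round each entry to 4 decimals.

Form the Lagrangian:
  L(x, lambda) = (1/2) x^T Q x + c^T x + lambda^T (A x - b)
Stationarity (grad_x L = 0): Q x + c + A^T lambda = 0.
Primal feasibility: A x = b.

This gives the KKT block system:
  [ Q   A^T ] [ x     ]   [-c ]
  [ A    0  ] [ lambda ] = [ b ]

Solving the linear system:
  x*      = (1.2632, 1, -1.7368)
  lambda* = (1.3246, -5.7807)
  f(x*)   = 26.8421

x* = (1.2632, 1, -1.7368), lambda* = (1.3246, -5.7807)


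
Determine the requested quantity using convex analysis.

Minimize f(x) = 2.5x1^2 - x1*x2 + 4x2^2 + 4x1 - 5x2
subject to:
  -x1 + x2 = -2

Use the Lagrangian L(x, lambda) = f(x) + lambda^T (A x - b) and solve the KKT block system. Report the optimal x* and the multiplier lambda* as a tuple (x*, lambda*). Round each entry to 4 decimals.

Form the Lagrangian:
  L(x, lambda) = (1/2) x^T Q x + c^T x + lambda^T (A x - b)
Stationarity (grad_x L = 0): Q x + c + A^T lambda = 0.
Primal feasibility: A x = b.

This gives the KKT block system:
  [ Q   A^T ] [ x     ]   [-c ]
  [ A    0  ] [ lambda ] = [ b ]

Solving the linear system:
  x*      = (1.3636, -0.6364)
  lambda* = (11.4545)
  f(x*)   = 15.7727

x* = (1.3636, -0.6364), lambda* = (11.4545)


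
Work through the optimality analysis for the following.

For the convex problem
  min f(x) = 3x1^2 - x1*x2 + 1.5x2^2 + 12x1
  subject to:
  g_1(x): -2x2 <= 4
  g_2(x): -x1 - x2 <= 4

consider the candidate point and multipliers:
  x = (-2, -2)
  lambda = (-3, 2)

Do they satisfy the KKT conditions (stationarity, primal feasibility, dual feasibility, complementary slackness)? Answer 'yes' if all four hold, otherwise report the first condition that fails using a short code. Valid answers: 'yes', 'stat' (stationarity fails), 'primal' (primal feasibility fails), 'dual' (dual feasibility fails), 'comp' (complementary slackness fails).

Gradient of f: grad f(x) = Q x + c = (2, -4)
Constraint values g_i(x) = a_i^T x - b_i:
  g_1((-2, -2)) = 0
  g_2((-2, -2)) = 0
Stationarity residual: grad f(x) + sum_i lambda_i a_i = (0, 0)
  -> stationarity OK
Primal feasibility (all g_i <= 0): OK
Dual feasibility (all lambda_i >= 0): FAILS
Complementary slackness (lambda_i * g_i(x) = 0 for all i): OK

Verdict: the first failing condition is dual_feasibility -> dual.

dual


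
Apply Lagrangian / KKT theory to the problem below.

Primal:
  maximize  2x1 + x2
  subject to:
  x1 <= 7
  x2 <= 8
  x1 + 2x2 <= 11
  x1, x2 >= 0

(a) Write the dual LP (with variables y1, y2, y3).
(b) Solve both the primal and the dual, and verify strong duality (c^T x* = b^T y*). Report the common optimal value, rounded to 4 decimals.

The standard primal-dual pair for 'max c^T x s.t. A x <= b, x >= 0' is:
  Dual:  min b^T y  s.t.  A^T y >= c,  y >= 0.

So the dual LP is:
  minimize  7y1 + 8y2 + 11y3
  subject to:
    y1 + y3 >= 2
    y2 + 2y3 >= 1
    y1, y2, y3 >= 0

Solving the primal: x* = (7, 2).
  primal value c^T x* = 16.
Solving the dual: y* = (1.5, 0, 0.5).
  dual value b^T y* = 16.
Strong duality: c^T x* = b^T y*. Confirmed.

16


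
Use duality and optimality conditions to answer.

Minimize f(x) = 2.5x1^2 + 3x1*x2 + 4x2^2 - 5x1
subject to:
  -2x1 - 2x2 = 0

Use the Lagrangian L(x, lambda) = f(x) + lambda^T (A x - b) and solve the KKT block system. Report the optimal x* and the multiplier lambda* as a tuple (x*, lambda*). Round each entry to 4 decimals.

Form the Lagrangian:
  L(x, lambda) = (1/2) x^T Q x + c^T x + lambda^T (A x - b)
Stationarity (grad_x L = 0): Q x + c + A^T lambda = 0.
Primal feasibility: A x = b.

This gives the KKT block system:
  [ Q   A^T ] [ x     ]   [-c ]
  [ A    0  ] [ lambda ] = [ b ]

Solving the linear system:
  x*      = (0.7143, -0.7143)
  lambda* = (-1.7857)
  f(x*)   = -1.7857

x* = (0.7143, -0.7143), lambda* = (-1.7857)


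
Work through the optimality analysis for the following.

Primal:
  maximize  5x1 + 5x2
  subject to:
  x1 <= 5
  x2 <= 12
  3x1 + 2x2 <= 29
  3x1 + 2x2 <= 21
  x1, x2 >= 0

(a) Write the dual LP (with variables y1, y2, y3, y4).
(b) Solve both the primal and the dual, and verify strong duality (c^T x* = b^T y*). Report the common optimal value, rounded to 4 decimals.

The standard primal-dual pair for 'max c^T x s.t. A x <= b, x >= 0' is:
  Dual:  min b^T y  s.t.  A^T y >= c,  y >= 0.

So the dual LP is:
  minimize  5y1 + 12y2 + 29y3 + 21y4
  subject to:
    y1 + 3y3 + 3y4 >= 5
    y2 + 2y3 + 2y4 >= 5
    y1, y2, y3, y4 >= 0

Solving the primal: x* = (0, 10.5).
  primal value c^T x* = 52.5.
Solving the dual: y* = (0, 0, 0, 2.5).
  dual value b^T y* = 52.5.
Strong duality: c^T x* = b^T y*. Confirmed.

52.5


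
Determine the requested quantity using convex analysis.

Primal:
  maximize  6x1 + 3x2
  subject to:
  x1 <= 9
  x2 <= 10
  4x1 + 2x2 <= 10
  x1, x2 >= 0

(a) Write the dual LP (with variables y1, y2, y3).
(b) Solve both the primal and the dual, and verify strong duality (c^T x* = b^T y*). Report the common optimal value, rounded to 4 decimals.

The standard primal-dual pair for 'max c^T x s.t. A x <= b, x >= 0' is:
  Dual:  min b^T y  s.t.  A^T y >= c,  y >= 0.

So the dual LP is:
  minimize  9y1 + 10y2 + 10y3
  subject to:
    y1 + 4y3 >= 6
    y2 + 2y3 >= 3
    y1, y2, y3 >= 0

Solving the primal: x* = (2.5, 0).
  primal value c^T x* = 15.
Solving the dual: y* = (0, 0, 1.5).
  dual value b^T y* = 15.
Strong duality: c^T x* = b^T y*. Confirmed.

15


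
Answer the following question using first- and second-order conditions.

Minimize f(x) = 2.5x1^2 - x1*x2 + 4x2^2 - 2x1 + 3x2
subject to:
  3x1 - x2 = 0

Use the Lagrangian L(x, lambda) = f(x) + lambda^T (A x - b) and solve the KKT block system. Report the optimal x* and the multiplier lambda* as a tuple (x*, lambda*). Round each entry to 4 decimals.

Form the Lagrangian:
  L(x, lambda) = (1/2) x^T Q x + c^T x + lambda^T (A x - b)
Stationarity (grad_x L = 0): Q x + c + A^T lambda = 0.
Primal feasibility: A x = b.

This gives the KKT block system:
  [ Q   A^T ] [ x     ]   [-c ]
  [ A    0  ] [ lambda ] = [ b ]

Solving the linear system:
  x*      = (-0.0986, -0.2958)
  lambda* = (0.7324)
  f(x*)   = -0.3451

x* = (-0.0986, -0.2958), lambda* = (0.7324)


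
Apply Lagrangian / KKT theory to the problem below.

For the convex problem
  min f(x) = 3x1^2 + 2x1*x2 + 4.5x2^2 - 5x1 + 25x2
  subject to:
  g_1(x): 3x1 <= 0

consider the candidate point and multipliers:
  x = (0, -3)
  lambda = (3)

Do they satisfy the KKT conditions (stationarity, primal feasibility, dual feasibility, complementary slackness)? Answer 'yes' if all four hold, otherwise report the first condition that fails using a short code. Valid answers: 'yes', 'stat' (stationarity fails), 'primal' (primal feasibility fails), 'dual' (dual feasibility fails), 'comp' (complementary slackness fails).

Gradient of f: grad f(x) = Q x + c = (-11, -2)
Constraint values g_i(x) = a_i^T x - b_i:
  g_1((0, -3)) = 0
Stationarity residual: grad f(x) + sum_i lambda_i a_i = (-2, -2)
  -> stationarity FAILS
Primal feasibility (all g_i <= 0): OK
Dual feasibility (all lambda_i >= 0): OK
Complementary slackness (lambda_i * g_i(x) = 0 for all i): OK

Verdict: the first failing condition is stationarity -> stat.

stat
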